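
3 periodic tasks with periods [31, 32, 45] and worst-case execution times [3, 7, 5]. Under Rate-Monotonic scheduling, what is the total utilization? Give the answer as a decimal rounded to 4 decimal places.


Compute individual utilizations (exact fractions):
  Task 1: C/T = 3/31 (approx. 0.0968)
  Task 2: C/T = 7/32 (approx. 0.2188)
  Task 3: C/T = 5/45 = 1/9 (approx. 0.1111)
Total utilization U = 3/31 + 7/32 + 1/9 = 3809/8928
Rounded to 4 decimal places: U = 0.4266
RM (Liu & Layland) bound for 3 tasks = 0.779763; compare with U = 3809/8928 (approx. 0.426635)
U <= bound, so schedulable by RM sufficient condition.

0.4266


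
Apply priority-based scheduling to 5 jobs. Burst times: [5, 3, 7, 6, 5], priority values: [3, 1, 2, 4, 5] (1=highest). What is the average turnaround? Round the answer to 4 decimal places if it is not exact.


Sort by priority (ascending = highest first):
Order: [(1, 3), (2, 7), (3, 5), (4, 6), (5, 5)]
Completion times:
  Priority 1, burst=3, C=3
  Priority 2, burst=7, C=10
  Priority 3, burst=5, C=15
  Priority 4, burst=6, C=21
  Priority 5, burst=5, C=26
Average turnaround = 75/5 = 15.0

15.0


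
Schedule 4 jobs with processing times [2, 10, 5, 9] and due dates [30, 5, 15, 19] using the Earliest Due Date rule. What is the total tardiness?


Sort by due date (EDD order): [(10, 5), (5, 15), (9, 19), (2, 30)]
Compute completion times and tardiness:
  Job 1: p=10, d=5, C=10, tardiness=max(0,10-5)=5
  Job 2: p=5, d=15, C=15, tardiness=max(0,15-15)=0
  Job 3: p=9, d=19, C=24, tardiness=max(0,24-19)=5
  Job 4: p=2, d=30, C=26, tardiness=max(0,26-30)=0
Total tardiness = 10

10


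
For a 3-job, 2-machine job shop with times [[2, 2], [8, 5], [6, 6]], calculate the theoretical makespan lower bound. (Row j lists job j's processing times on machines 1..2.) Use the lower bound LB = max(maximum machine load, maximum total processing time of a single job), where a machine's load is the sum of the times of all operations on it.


Machine loads:
  Machine 1: 2 + 8 + 6 = 16
  Machine 2: 2 + 5 + 6 = 13
Max machine load = 16
Job totals:
  Job 1: 4
  Job 2: 13
  Job 3: 12
Max job total = 13
Lower bound = max(16, 13) = 16

16


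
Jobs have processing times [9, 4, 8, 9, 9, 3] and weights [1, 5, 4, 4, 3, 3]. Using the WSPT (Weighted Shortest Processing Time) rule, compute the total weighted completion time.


Compute p/w ratios and sort ascending (WSPT): [(4, 5), (3, 3), (8, 4), (9, 4), (9, 3), (9, 1)]
Compute weighted completion times:
  Job (p=4,w=5): C=4, w*C=5*4=20
  Job (p=3,w=3): C=7, w*C=3*7=21
  Job (p=8,w=4): C=15, w*C=4*15=60
  Job (p=9,w=4): C=24, w*C=4*24=96
  Job (p=9,w=3): C=33, w*C=3*33=99
  Job (p=9,w=1): C=42, w*C=1*42=42
Total weighted completion time = 338

338


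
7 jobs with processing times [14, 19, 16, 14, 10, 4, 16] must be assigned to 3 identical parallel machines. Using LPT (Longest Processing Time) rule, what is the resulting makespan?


Sort jobs in decreasing order (LPT): [19, 16, 16, 14, 14, 10, 4]
Assign each job to the least loaded machine:
  Machine 1: jobs [19, 10, 4], load = 33
  Machine 2: jobs [16, 14], load = 30
  Machine 3: jobs [16, 14], load = 30
Makespan = max load = 33

33


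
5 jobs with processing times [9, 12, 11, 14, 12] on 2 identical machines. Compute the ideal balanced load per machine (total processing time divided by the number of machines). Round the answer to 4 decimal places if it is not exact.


Total processing time = 9 + 12 + 11 + 14 + 12 = 58
Number of machines = 2
Ideal balanced load = 58 / 2 = 29.0

29.0


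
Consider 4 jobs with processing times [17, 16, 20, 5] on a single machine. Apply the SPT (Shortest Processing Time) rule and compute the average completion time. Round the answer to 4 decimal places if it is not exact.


Sort jobs by processing time (SPT order): [5, 16, 17, 20]
Compute completion times sequentially:
  Job 1: processing = 5, completes at 5
  Job 2: processing = 16, completes at 21
  Job 3: processing = 17, completes at 38
  Job 4: processing = 20, completes at 58
Sum of completion times = 122
Average completion time = 122/4 = 30.5

30.5


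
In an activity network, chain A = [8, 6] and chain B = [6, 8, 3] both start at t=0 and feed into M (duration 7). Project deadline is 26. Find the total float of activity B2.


Forward pass: ES(B2) = sum of predecessors on chain B = 6
EF = ES + duration = 6 + 8 = 14
Backward pass: LF(M) = deadline = 26; LS(M) = 26 - 7 = 19
LF(B2) = LS(M) - sum(successors on chain B) = 19 - 3 = 16
LS = LF - duration = 16 - 8 = 8
Total float = LS - ES = 8 - 6 = 2

2


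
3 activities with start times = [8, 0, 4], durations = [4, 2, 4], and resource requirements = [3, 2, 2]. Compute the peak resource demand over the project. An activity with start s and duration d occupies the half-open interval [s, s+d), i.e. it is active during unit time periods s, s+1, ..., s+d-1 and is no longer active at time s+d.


Each activity i is active on [start_i, start_i + duration_i).
Compute total resource usage per time slot:
  t=0: active resources = [2], total = 2
  t=1: active resources = [2], total = 2
  t=2: active resources = [], total = 0
  t=3: active resources = [], total = 0
  t=4: active resources = [2], total = 2
  t=5: active resources = [2], total = 2
  t=6: active resources = [2], total = 2
  t=7: active resources = [2], total = 2
  t=8: active resources = [3], total = 3
  t=9: active resources = [3], total = 3
  t=10: active resources = [3], total = 3
  t=11: active resources = [3], total = 3
Peak resource demand = 3

3


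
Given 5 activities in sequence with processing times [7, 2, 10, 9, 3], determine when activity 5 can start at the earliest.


Activity 5 starts after activities 1 through 4 complete.
Predecessor durations: [7, 2, 10, 9]
ES = 7 + 2 + 10 + 9 = 28

28


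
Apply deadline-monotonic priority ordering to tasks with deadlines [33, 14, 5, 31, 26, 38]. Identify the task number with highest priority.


Sort tasks by relative deadline (ascending):
  Task 3: deadline = 5
  Task 2: deadline = 14
  Task 5: deadline = 26
  Task 4: deadline = 31
  Task 1: deadline = 33
  Task 6: deadline = 38
Priority order (highest first): [3, 2, 5, 4, 1, 6]
Highest priority task = 3

3


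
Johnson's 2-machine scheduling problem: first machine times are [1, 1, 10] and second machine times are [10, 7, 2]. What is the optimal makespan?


Apply Johnson's rule:
  Group 1 (a <= b): [(1, 1, 10), (2, 1, 7)]
  Group 2 (a > b): [(3, 10, 2)]
Optimal job order: [1, 2, 3]
Schedule:
  Job 1: M1 done at 1, M2 done at 11
  Job 2: M1 done at 2, M2 done at 18
  Job 3: M1 done at 12, M2 done at 20
Makespan = 20

20


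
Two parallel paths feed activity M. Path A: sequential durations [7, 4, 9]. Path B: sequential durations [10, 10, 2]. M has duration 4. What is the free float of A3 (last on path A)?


ES(A3) = sum of predecessors on chain A = 11
EF(A3) = ES + duration = 11 + 9 = 20
Successor of A3 is M. ES(M) = max(sum(A), sum(B)) = max(20, 22) = 22
Free float = ES(successor) - EF(current) = 22 - 20 = 2

2


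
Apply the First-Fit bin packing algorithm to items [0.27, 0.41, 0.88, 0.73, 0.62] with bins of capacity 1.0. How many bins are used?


Place items sequentially using First-Fit:
  Item 0.27 -> new Bin 1
  Item 0.41 -> Bin 1 (now 0.68)
  Item 0.88 -> new Bin 2
  Item 0.73 -> new Bin 3
  Item 0.62 -> new Bin 4
Total bins used = 4

4


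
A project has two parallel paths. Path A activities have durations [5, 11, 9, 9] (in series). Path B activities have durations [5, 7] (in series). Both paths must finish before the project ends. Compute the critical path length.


Path A total = 5 + 11 + 9 + 9 = 34
Path B total = 5 + 7 = 12
Critical path = longest path = max(34, 12) = 34

34


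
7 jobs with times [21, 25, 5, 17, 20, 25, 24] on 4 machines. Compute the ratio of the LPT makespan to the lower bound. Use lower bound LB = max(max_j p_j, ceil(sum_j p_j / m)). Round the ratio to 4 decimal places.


LPT order: [25, 25, 24, 21, 20, 17, 5]
Machine loads after assignment: [30, 25, 41, 41]
LPT makespan = 41
Lower bound = max(max_job, ceil(total/4)) = max(25, 35) = 35
Ratio = 41 / 35 = 1.1714

1.1714


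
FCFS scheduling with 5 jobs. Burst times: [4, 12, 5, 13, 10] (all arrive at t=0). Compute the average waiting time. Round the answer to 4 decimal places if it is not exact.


FCFS order (as given): [4, 12, 5, 13, 10]
Waiting times:
  Job 1: wait = 0
  Job 2: wait = 4
  Job 3: wait = 16
  Job 4: wait = 21
  Job 5: wait = 34
Sum of waiting times = 75
Average waiting time = 75/5 = 15.0

15.0


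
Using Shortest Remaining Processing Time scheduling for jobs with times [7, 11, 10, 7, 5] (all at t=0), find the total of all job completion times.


Since all jobs arrive at t=0, SRPT equals SPT ordering.
SPT order: [5, 7, 7, 10, 11]
Completion times:
  Job 1: p=5, C=5
  Job 2: p=7, C=12
  Job 3: p=7, C=19
  Job 4: p=10, C=29
  Job 5: p=11, C=40
Total completion time = 5 + 12 + 19 + 29 + 40 = 105

105


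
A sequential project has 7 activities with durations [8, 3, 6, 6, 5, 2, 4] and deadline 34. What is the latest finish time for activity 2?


LF(activity 2) = deadline - sum of successor durations
Successors: activities 3 through 7 with durations [6, 6, 5, 2, 4]
Sum of successor durations = 23
LF = 34 - 23 = 11

11


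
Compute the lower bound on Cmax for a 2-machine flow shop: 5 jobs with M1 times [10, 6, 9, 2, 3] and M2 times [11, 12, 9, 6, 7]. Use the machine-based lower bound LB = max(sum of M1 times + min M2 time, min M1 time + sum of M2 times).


LB1 = sum(M1 times) + min(M2 times) = 30 + 6 = 36
LB2 = min(M1 times) + sum(M2 times) = 2 + 45 = 47
Lower bound = max(LB1, LB2) = max(36, 47) = 47

47


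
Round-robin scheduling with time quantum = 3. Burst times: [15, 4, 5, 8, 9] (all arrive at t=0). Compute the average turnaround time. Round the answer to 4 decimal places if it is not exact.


Time quantum = 3
Execution trace:
  J1 runs 3 units, time = 3
  J2 runs 3 units, time = 6
  J3 runs 3 units, time = 9
  J4 runs 3 units, time = 12
  J5 runs 3 units, time = 15
  J1 runs 3 units, time = 18
  J2 runs 1 units, time = 19
  J3 runs 2 units, time = 21
  J4 runs 3 units, time = 24
  J5 runs 3 units, time = 27
  J1 runs 3 units, time = 30
  J4 runs 2 units, time = 32
  J5 runs 3 units, time = 35
  J1 runs 3 units, time = 38
  J1 runs 3 units, time = 41
Finish times: [41, 19, 21, 32, 35]
Average turnaround = 148/5 = 29.6

29.6


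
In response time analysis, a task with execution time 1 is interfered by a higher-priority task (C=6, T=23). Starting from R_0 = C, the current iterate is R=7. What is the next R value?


R_next = C + ceil(R_prev / T_hp) * C_hp
ceil(7 / 23) = ceil(0.3043) = 1
Interference = 1 * 6 = 6
R_next = 1 + 6 = 7
R_next = R_prev, so the iteration has converged (response time = 7).

7


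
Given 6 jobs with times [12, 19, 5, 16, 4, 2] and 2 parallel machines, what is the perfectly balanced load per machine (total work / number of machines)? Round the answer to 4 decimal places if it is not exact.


Total processing time = 12 + 19 + 5 + 16 + 4 + 2 = 58
Number of machines = 2
Ideal balanced load = 58 / 2 = 29.0

29.0


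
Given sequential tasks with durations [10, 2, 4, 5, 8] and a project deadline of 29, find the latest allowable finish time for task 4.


LF(activity 4) = deadline - sum of successor durations
Successors: activities 5 through 5 with durations [8]
Sum of successor durations = 8
LF = 29 - 8 = 21

21


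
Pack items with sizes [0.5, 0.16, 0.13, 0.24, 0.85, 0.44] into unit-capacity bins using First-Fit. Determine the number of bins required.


Place items sequentially using First-Fit:
  Item 0.5 -> new Bin 1
  Item 0.16 -> Bin 1 (now 0.66)
  Item 0.13 -> Bin 1 (now 0.79)
  Item 0.24 -> new Bin 2
  Item 0.85 -> new Bin 3
  Item 0.44 -> Bin 2 (now 0.68)
Total bins used = 3

3


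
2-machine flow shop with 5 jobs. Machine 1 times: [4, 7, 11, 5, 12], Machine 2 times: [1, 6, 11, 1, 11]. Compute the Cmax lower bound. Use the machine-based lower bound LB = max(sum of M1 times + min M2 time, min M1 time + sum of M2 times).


LB1 = sum(M1 times) + min(M2 times) = 39 + 1 = 40
LB2 = min(M1 times) + sum(M2 times) = 4 + 30 = 34
Lower bound = max(LB1, LB2) = max(40, 34) = 40

40


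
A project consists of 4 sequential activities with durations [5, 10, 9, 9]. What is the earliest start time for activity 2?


Activity 2 starts after activities 1 through 1 complete.
Predecessor durations: [5]
ES = 5 = 5

5


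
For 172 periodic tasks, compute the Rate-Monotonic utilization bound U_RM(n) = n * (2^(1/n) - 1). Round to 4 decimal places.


Compute 2^(1/172) = 1.0040380565
Subtract 1: 1.0040380565 - 1 = 0.0040380565
Multiply by n: 172 * 0.0040380565 = 0.6945457180
Round to 4 dp: 0.6945

0.6945


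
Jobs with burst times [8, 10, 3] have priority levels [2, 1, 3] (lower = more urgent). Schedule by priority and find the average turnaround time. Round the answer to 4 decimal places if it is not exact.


Sort by priority (ascending = highest first):
Order: [(1, 10), (2, 8), (3, 3)]
Completion times:
  Priority 1, burst=10, C=10
  Priority 2, burst=8, C=18
  Priority 3, burst=3, C=21
Average turnaround = 49/3 = 16.3333

16.3333


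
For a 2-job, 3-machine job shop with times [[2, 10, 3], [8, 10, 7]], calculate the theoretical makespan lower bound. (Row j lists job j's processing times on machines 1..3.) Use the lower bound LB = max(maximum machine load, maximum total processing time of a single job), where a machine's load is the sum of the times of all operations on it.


Machine loads:
  Machine 1: 2 + 8 = 10
  Machine 2: 10 + 10 = 20
  Machine 3: 3 + 7 = 10
Max machine load = 20
Job totals:
  Job 1: 15
  Job 2: 25
Max job total = 25
Lower bound = max(20, 25) = 25

25


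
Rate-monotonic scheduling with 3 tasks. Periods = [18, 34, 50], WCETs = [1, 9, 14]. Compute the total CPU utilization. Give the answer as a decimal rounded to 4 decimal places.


Compute individual utilizations (exact fractions):
  Task 1: C/T = 1/18 (approx. 0.0556)
  Task 2: C/T = 9/34 (approx. 0.2647)
  Task 3: C/T = 14/50 = 7/25 (approx. 0.28)
Total utilization U = 1/18 + 9/34 + 7/25 = 2296/3825
Rounded to 4 decimal places: U = 0.6003
RM (Liu & Layland) bound for 3 tasks = 0.779763; compare with U = 2296/3825 (approx. 0.600261)
U <= bound, so schedulable by RM sufficient condition.

0.6003


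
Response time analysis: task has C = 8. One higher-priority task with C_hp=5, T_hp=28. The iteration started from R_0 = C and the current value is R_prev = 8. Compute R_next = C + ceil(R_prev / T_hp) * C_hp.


R_next = C + ceil(R_prev / T_hp) * C_hp
ceil(8 / 28) = ceil(0.2857) = 1
Interference = 1 * 5 = 5
R_next = 8 + 5 = 13

13


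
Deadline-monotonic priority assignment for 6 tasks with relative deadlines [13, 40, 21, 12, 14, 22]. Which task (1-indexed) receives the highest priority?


Sort tasks by relative deadline (ascending):
  Task 4: deadline = 12
  Task 1: deadline = 13
  Task 5: deadline = 14
  Task 3: deadline = 21
  Task 6: deadline = 22
  Task 2: deadline = 40
Priority order (highest first): [4, 1, 5, 3, 6, 2]
Highest priority task = 4

4


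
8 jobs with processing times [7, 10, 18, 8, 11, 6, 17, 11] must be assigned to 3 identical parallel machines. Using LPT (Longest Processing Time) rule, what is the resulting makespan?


Sort jobs in decreasing order (LPT): [18, 17, 11, 11, 10, 8, 7, 6]
Assign each job to the least loaded machine:
  Machine 1: jobs [18, 8, 6], load = 32
  Machine 2: jobs [17, 10], load = 27
  Machine 3: jobs [11, 11, 7], load = 29
Makespan = max load = 32

32


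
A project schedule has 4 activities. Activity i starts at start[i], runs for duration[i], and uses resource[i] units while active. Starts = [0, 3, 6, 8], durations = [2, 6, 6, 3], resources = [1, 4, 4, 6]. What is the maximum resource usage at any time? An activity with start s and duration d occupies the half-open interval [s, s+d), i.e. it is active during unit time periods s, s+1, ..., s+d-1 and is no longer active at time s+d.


Each activity i is active on [start_i, start_i + duration_i).
Compute total resource usage per time slot:
  t=0: active resources = [1], total = 1
  t=1: active resources = [1], total = 1
  t=2: active resources = [], total = 0
  t=3: active resources = [4], total = 4
  t=4: active resources = [4], total = 4
  t=5: active resources = [4], total = 4
  t=6: active resources = [4, 4], total = 8
  t=7: active resources = [4, 4], total = 8
  t=8: active resources = [4, 4, 6], total = 14
  t=9: active resources = [4, 6], total = 10
  t=10: active resources = [4, 6], total = 10
  t=11: active resources = [4], total = 4
Peak resource demand = 14

14


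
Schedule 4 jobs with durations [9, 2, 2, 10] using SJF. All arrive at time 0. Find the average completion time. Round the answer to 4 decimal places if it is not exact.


SJF order (ascending): [2, 2, 9, 10]
Completion times:
  Job 1: burst=2, C=2
  Job 2: burst=2, C=4
  Job 3: burst=9, C=13
  Job 4: burst=10, C=23
Average completion = 42/4 = 10.5

10.5


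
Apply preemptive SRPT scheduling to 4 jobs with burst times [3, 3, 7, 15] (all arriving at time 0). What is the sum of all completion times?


Since all jobs arrive at t=0, SRPT equals SPT ordering.
SPT order: [3, 3, 7, 15]
Completion times:
  Job 1: p=3, C=3
  Job 2: p=3, C=6
  Job 3: p=7, C=13
  Job 4: p=15, C=28
Total completion time = 3 + 6 + 13 + 28 = 50

50


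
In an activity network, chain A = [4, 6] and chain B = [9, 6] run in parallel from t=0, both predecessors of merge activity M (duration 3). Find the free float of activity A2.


ES(A2) = sum of predecessors on chain A = 4
EF(A2) = ES + duration = 4 + 6 = 10
Successor of A2 is M. ES(M) = max(sum(A), sum(B)) = max(10, 15) = 15
Free float = ES(successor) - EF(current) = 15 - 10 = 5

5


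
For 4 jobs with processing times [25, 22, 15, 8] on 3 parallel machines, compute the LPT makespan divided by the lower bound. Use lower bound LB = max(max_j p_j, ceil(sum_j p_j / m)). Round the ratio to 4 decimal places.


LPT order: [25, 22, 15, 8]
Machine loads after assignment: [25, 22, 23]
LPT makespan = 25
Lower bound = max(max_job, ceil(total/3)) = max(25, 24) = 25
Ratio = 25 / 25 = 1.0

1.0


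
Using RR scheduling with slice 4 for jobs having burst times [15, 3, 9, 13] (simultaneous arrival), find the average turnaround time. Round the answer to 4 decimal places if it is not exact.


Time quantum = 4
Execution trace:
  J1 runs 4 units, time = 4
  J2 runs 3 units, time = 7
  J3 runs 4 units, time = 11
  J4 runs 4 units, time = 15
  J1 runs 4 units, time = 19
  J3 runs 4 units, time = 23
  J4 runs 4 units, time = 27
  J1 runs 4 units, time = 31
  J3 runs 1 units, time = 32
  J4 runs 4 units, time = 36
  J1 runs 3 units, time = 39
  J4 runs 1 units, time = 40
Finish times: [39, 7, 32, 40]
Average turnaround = 118/4 = 29.5

29.5


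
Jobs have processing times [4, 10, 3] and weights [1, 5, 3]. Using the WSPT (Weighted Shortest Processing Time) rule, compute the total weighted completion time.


Compute p/w ratios and sort ascending (WSPT): [(3, 3), (10, 5), (4, 1)]
Compute weighted completion times:
  Job (p=3,w=3): C=3, w*C=3*3=9
  Job (p=10,w=5): C=13, w*C=5*13=65
  Job (p=4,w=1): C=17, w*C=1*17=17
Total weighted completion time = 91

91


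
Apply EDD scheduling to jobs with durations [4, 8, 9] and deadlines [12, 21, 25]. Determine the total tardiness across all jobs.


Sort by due date (EDD order): [(4, 12), (8, 21), (9, 25)]
Compute completion times and tardiness:
  Job 1: p=4, d=12, C=4, tardiness=max(0,4-12)=0
  Job 2: p=8, d=21, C=12, tardiness=max(0,12-21)=0
  Job 3: p=9, d=25, C=21, tardiness=max(0,21-25)=0
Total tardiness = 0

0


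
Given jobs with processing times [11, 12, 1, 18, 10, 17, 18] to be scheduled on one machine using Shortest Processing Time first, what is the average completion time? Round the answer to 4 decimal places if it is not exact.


Sort jobs by processing time (SPT order): [1, 10, 11, 12, 17, 18, 18]
Compute completion times sequentially:
  Job 1: processing = 1, completes at 1
  Job 2: processing = 10, completes at 11
  Job 3: processing = 11, completes at 22
  Job 4: processing = 12, completes at 34
  Job 5: processing = 17, completes at 51
  Job 6: processing = 18, completes at 69
  Job 7: processing = 18, completes at 87
Sum of completion times = 275
Average completion time = 275/7 = 39.2857

39.2857


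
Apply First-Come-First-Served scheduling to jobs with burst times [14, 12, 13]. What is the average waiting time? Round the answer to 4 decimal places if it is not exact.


FCFS order (as given): [14, 12, 13]
Waiting times:
  Job 1: wait = 0
  Job 2: wait = 14
  Job 3: wait = 26
Sum of waiting times = 40
Average waiting time = 40/3 = 13.3333

13.3333


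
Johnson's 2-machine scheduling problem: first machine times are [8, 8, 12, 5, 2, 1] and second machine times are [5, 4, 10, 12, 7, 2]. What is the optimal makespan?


Apply Johnson's rule:
  Group 1 (a <= b): [(6, 1, 2), (5, 2, 7), (4, 5, 12)]
  Group 2 (a > b): [(3, 12, 10), (1, 8, 5), (2, 8, 4)]
Optimal job order: [6, 5, 4, 3, 1, 2]
Schedule:
  Job 6: M1 done at 1, M2 done at 3
  Job 5: M1 done at 3, M2 done at 10
  Job 4: M1 done at 8, M2 done at 22
  Job 3: M1 done at 20, M2 done at 32
  Job 1: M1 done at 28, M2 done at 37
  Job 2: M1 done at 36, M2 done at 41
Makespan = 41

41


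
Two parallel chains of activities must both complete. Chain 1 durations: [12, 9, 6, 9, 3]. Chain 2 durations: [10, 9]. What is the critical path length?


Path A total = 12 + 9 + 6 + 9 + 3 = 39
Path B total = 10 + 9 = 19
Critical path = longest path = max(39, 19) = 39

39


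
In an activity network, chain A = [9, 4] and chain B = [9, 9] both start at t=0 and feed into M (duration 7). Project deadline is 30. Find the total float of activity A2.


Forward pass: ES(A2) = sum of predecessors on chain A = 9
EF = ES + duration = 9 + 4 = 13
Backward pass: LF(M) = deadline = 30; LS(M) = 30 - 7 = 23
LF(A2) = LS(M) - sum(successors on chain A) = 23 - 0 = 23
LS = LF - duration = 23 - 4 = 19
Total float = LS - ES = 19 - 9 = 10

10


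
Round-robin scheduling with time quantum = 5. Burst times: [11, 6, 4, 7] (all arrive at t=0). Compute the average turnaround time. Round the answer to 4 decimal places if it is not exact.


Time quantum = 5
Execution trace:
  J1 runs 5 units, time = 5
  J2 runs 5 units, time = 10
  J3 runs 4 units, time = 14
  J4 runs 5 units, time = 19
  J1 runs 5 units, time = 24
  J2 runs 1 units, time = 25
  J4 runs 2 units, time = 27
  J1 runs 1 units, time = 28
Finish times: [28, 25, 14, 27]
Average turnaround = 94/4 = 23.5

23.5


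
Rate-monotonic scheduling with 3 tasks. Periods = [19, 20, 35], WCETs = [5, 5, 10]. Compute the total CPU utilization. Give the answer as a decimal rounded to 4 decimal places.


Compute individual utilizations (exact fractions):
  Task 1: C/T = 5/19 (approx. 0.2632)
  Task 2: C/T = 5/20 = 1/4 (approx. 0.25)
  Task 3: C/T = 10/35 = 2/7 (approx. 0.2857)
Total utilization U = 5/19 + 1/4 + 2/7 = 425/532
Rounded to 4 decimal places: U = 0.7989
RM (Liu & Layland) bound for 3 tasks = 0.779763; compare with U = 425/532 (approx. 0.798872)
bound < U <= 1, so the RM sufficient condition is not met (inconclusive; an exact test such as response-time analysis is needed).

0.7989


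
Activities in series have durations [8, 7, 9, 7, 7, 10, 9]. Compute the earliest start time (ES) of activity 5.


Activity 5 starts after activities 1 through 4 complete.
Predecessor durations: [8, 7, 9, 7]
ES = 8 + 7 + 9 + 7 = 31

31


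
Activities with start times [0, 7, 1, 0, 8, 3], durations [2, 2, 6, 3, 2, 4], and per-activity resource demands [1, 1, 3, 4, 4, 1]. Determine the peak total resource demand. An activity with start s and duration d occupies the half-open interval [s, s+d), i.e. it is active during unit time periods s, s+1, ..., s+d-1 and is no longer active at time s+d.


Each activity i is active on [start_i, start_i + duration_i).
Compute total resource usage per time slot:
  t=0: active resources = [1, 4], total = 5
  t=1: active resources = [1, 3, 4], total = 8
  t=2: active resources = [3, 4], total = 7
  t=3: active resources = [3, 1], total = 4
  t=4: active resources = [3, 1], total = 4
  t=5: active resources = [3, 1], total = 4
  t=6: active resources = [3, 1], total = 4
  t=7: active resources = [1], total = 1
  t=8: active resources = [1, 4], total = 5
  t=9: active resources = [4], total = 4
Peak resource demand = 8

8


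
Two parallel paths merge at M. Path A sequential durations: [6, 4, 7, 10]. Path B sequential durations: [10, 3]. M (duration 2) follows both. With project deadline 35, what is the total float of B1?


Forward pass: ES(B1) = sum of predecessors on chain B = 0
EF = ES + duration = 0 + 10 = 10
Backward pass: LF(M) = deadline = 35; LS(M) = 35 - 2 = 33
LF(B1) = LS(M) - sum(successors on chain B) = 33 - 3 = 30
LS = LF - duration = 30 - 10 = 20
Total float = LS - ES = 20 - 0 = 20

20


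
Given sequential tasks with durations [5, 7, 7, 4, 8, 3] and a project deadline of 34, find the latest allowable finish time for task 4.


LF(activity 4) = deadline - sum of successor durations
Successors: activities 5 through 6 with durations [8, 3]
Sum of successor durations = 11
LF = 34 - 11 = 23

23


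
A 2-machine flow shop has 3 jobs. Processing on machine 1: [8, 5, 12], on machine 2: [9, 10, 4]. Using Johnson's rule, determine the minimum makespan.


Apply Johnson's rule:
  Group 1 (a <= b): [(2, 5, 10), (1, 8, 9)]
  Group 2 (a > b): [(3, 12, 4)]
Optimal job order: [2, 1, 3]
Schedule:
  Job 2: M1 done at 5, M2 done at 15
  Job 1: M1 done at 13, M2 done at 24
  Job 3: M1 done at 25, M2 done at 29
Makespan = 29

29


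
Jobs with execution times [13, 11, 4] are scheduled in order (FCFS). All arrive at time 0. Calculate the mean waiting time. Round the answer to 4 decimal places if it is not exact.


FCFS order (as given): [13, 11, 4]
Waiting times:
  Job 1: wait = 0
  Job 2: wait = 13
  Job 3: wait = 24
Sum of waiting times = 37
Average waiting time = 37/3 = 12.3333

12.3333


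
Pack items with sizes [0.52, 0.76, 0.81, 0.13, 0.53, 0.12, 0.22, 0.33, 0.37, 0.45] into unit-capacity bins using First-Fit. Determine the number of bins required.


Place items sequentially using First-Fit:
  Item 0.52 -> new Bin 1
  Item 0.76 -> new Bin 2
  Item 0.81 -> new Bin 3
  Item 0.13 -> Bin 1 (now 0.65)
  Item 0.53 -> new Bin 4
  Item 0.12 -> Bin 1 (now 0.77)
  Item 0.22 -> Bin 1 (now 0.99)
  Item 0.33 -> Bin 4 (now 0.86)
  Item 0.37 -> new Bin 5
  Item 0.45 -> Bin 5 (now 0.82)
Total bins used = 5

5


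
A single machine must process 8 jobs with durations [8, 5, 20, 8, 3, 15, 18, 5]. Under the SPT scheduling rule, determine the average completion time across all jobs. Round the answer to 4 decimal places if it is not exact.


Sort jobs by processing time (SPT order): [3, 5, 5, 8, 8, 15, 18, 20]
Compute completion times sequentially:
  Job 1: processing = 3, completes at 3
  Job 2: processing = 5, completes at 8
  Job 3: processing = 5, completes at 13
  Job 4: processing = 8, completes at 21
  Job 5: processing = 8, completes at 29
  Job 6: processing = 15, completes at 44
  Job 7: processing = 18, completes at 62
  Job 8: processing = 20, completes at 82
Sum of completion times = 262
Average completion time = 262/8 = 32.75

32.75


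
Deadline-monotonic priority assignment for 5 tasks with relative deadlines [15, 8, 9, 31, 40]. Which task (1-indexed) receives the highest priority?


Sort tasks by relative deadline (ascending):
  Task 2: deadline = 8
  Task 3: deadline = 9
  Task 1: deadline = 15
  Task 4: deadline = 31
  Task 5: deadline = 40
Priority order (highest first): [2, 3, 1, 4, 5]
Highest priority task = 2

2


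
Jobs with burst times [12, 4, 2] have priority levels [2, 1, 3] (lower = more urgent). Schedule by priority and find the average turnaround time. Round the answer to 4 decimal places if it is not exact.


Sort by priority (ascending = highest first):
Order: [(1, 4), (2, 12), (3, 2)]
Completion times:
  Priority 1, burst=4, C=4
  Priority 2, burst=12, C=16
  Priority 3, burst=2, C=18
Average turnaround = 38/3 = 12.6667

12.6667


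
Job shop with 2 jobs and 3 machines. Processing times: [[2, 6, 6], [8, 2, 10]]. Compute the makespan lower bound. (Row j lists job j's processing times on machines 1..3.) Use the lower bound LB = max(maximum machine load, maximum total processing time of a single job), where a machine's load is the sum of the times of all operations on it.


Machine loads:
  Machine 1: 2 + 8 = 10
  Machine 2: 6 + 2 = 8
  Machine 3: 6 + 10 = 16
Max machine load = 16
Job totals:
  Job 1: 14
  Job 2: 20
Max job total = 20
Lower bound = max(16, 20) = 20

20


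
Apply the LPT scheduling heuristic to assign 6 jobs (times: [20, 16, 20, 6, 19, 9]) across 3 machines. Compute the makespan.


Sort jobs in decreasing order (LPT): [20, 20, 19, 16, 9, 6]
Assign each job to the least loaded machine:
  Machine 1: jobs [20, 9], load = 29
  Machine 2: jobs [20, 6], load = 26
  Machine 3: jobs [19, 16], load = 35
Makespan = max load = 35

35


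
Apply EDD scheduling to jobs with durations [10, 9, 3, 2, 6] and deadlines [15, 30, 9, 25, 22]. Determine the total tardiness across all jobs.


Sort by due date (EDD order): [(3, 9), (10, 15), (6, 22), (2, 25), (9, 30)]
Compute completion times and tardiness:
  Job 1: p=3, d=9, C=3, tardiness=max(0,3-9)=0
  Job 2: p=10, d=15, C=13, tardiness=max(0,13-15)=0
  Job 3: p=6, d=22, C=19, tardiness=max(0,19-22)=0
  Job 4: p=2, d=25, C=21, tardiness=max(0,21-25)=0
  Job 5: p=9, d=30, C=30, tardiness=max(0,30-30)=0
Total tardiness = 0

0


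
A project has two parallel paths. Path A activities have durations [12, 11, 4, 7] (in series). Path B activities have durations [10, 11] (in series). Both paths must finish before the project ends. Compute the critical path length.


Path A total = 12 + 11 + 4 + 7 = 34
Path B total = 10 + 11 = 21
Critical path = longest path = max(34, 21) = 34

34


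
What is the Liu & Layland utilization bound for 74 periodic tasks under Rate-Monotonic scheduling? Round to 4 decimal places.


Compute 2^(1/74) = 1.0094108601
Subtract 1: 1.0094108601 - 1 = 0.0094108601
Multiply by n: 74 * 0.0094108601 = 0.6964036474
Round to 4 dp: 0.6964

0.6964


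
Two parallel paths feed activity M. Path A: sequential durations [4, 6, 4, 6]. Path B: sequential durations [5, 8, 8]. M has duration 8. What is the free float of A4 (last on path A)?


ES(A4) = sum of predecessors on chain A = 14
EF(A4) = ES + duration = 14 + 6 = 20
Successor of A4 is M. ES(M) = max(sum(A), sum(B)) = max(20, 21) = 21
Free float = ES(successor) - EF(current) = 21 - 20 = 1

1


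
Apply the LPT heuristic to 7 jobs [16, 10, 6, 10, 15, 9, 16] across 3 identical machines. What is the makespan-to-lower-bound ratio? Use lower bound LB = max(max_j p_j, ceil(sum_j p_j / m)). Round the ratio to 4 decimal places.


LPT order: [16, 16, 15, 10, 10, 9, 6]
Machine loads after assignment: [26, 31, 25]
LPT makespan = 31
Lower bound = max(max_job, ceil(total/3)) = max(16, 28) = 28
Ratio = 31 / 28 = 1.1071

1.1071


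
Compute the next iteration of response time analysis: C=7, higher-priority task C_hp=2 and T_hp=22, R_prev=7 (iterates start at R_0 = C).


R_next = C + ceil(R_prev / T_hp) * C_hp
ceil(7 / 22) = ceil(0.3182) = 1
Interference = 1 * 2 = 2
R_next = 7 + 2 = 9

9


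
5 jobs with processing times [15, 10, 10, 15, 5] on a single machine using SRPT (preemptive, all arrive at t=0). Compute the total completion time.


Since all jobs arrive at t=0, SRPT equals SPT ordering.
SPT order: [5, 10, 10, 15, 15]
Completion times:
  Job 1: p=5, C=5
  Job 2: p=10, C=15
  Job 3: p=10, C=25
  Job 4: p=15, C=40
  Job 5: p=15, C=55
Total completion time = 5 + 15 + 25 + 40 + 55 = 140

140


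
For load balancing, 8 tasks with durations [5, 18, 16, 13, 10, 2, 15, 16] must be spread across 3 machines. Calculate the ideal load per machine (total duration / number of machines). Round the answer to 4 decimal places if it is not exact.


Total processing time = 5 + 18 + 16 + 13 + 10 + 2 + 15 + 16 = 95
Number of machines = 3
Ideal balanced load = 95 / 3 = 31.6667

31.6667


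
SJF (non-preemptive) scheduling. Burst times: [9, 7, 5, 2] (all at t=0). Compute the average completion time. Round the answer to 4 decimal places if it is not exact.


SJF order (ascending): [2, 5, 7, 9]
Completion times:
  Job 1: burst=2, C=2
  Job 2: burst=5, C=7
  Job 3: burst=7, C=14
  Job 4: burst=9, C=23
Average completion = 46/4 = 11.5

11.5


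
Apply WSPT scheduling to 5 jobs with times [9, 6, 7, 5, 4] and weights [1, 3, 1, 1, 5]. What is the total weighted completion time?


Compute p/w ratios and sort ascending (WSPT): [(4, 5), (6, 3), (5, 1), (7, 1), (9, 1)]
Compute weighted completion times:
  Job (p=4,w=5): C=4, w*C=5*4=20
  Job (p=6,w=3): C=10, w*C=3*10=30
  Job (p=5,w=1): C=15, w*C=1*15=15
  Job (p=7,w=1): C=22, w*C=1*22=22
  Job (p=9,w=1): C=31, w*C=1*31=31
Total weighted completion time = 118

118


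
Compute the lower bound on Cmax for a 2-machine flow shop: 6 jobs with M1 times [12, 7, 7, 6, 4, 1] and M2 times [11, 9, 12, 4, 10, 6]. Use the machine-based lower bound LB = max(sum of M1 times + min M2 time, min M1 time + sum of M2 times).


LB1 = sum(M1 times) + min(M2 times) = 37 + 4 = 41
LB2 = min(M1 times) + sum(M2 times) = 1 + 52 = 53
Lower bound = max(LB1, LB2) = max(41, 53) = 53

53


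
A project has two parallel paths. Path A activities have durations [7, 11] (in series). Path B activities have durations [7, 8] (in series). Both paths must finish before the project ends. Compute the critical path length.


Path A total = 7 + 11 = 18
Path B total = 7 + 8 = 15
Critical path = longest path = max(18, 15) = 18

18


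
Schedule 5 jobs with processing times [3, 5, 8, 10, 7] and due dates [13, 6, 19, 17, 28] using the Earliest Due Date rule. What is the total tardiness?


Sort by due date (EDD order): [(5, 6), (3, 13), (10, 17), (8, 19), (7, 28)]
Compute completion times and tardiness:
  Job 1: p=5, d=6, C=5, tardiness=max(0,5-6)=0
  Job 2: p=3, d=13, C=8, tardiness=max(0,8-13)=0
  Job 3: p=10, d=17, C=18, tardiness=max(0,18-17)=1
  Job 4: p=8, d=19, C=26, tardiness=max(0,26-19)=7
  Job 5: p=7, d=28, C=33, tardiness=max(0,33-28)=5
Total tardiness = 13

13


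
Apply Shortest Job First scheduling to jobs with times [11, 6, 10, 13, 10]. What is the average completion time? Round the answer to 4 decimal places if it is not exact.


SJF order (ascending): [6, 10, 10, 11, 13]
Completion times:
  Job 1: burst=6, C=6
  Job 2: burst=10, C=16
  Job 3: burst=10, C=26
  Job 4: burst=11, C=37
  Job 5: burst=13, C=50
Average completion = 135/5 = 27.0

27.0


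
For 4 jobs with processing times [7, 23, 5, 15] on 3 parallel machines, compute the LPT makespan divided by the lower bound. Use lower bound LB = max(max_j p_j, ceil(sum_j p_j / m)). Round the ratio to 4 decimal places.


LPT order: [23, 15, 7, 5]
Machine loads after assignment: [23, 15, 12]
LPT makespan = 23
Lower bound = max(max_job, ceil(total/3)) = max(23, 17) = 23
Ratio = 23 / 23 = 1.0

1.0


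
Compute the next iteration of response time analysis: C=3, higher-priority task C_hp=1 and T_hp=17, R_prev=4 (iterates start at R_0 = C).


R_next = C + ceil(R_prev / T_hp) * C_hp
ceil(4 / 17) = ceil(0.2353) = 1
Interference = 1 * 1 = 1
R_next = 3 + 1 = 4
R_next = R_prev, so the iteration has converged (response time = 4).

4


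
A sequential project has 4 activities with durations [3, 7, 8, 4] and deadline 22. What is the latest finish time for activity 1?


LF(activity 1) = deadline - sum of successor durations
Successors: activities 2 through 4 with durations [7, 8, 4]
Sum of successor durations = 19
LF = 22 - 19 = 3

3


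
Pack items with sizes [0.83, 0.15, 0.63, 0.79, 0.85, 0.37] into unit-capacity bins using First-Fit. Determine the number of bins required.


Place items sequentially using First-Fit:
  Item 0.83 -> new Bin 1
  Item 0.15 -> Bin 1 (now 0.98)
  Item 0.63 -> new Bin 2
  Item 0.79 -> new Bin 3
  Item 0.85 -> new Bin 4
  Item 0.37 -> Bin 2 (now 1.0)
Total bins used = 4

4


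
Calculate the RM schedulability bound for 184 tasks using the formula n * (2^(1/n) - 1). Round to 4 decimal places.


Compute 2^(1/184) = 1.0037742087
Subtract 1: 1.0037742087 - 1 = 0.0037742087
Multiply by n: 184 * 0.0037742087 = 0.6944544008
Round to 4 dp: 0.6945

0.6945


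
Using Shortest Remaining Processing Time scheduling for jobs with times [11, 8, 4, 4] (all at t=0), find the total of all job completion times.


Since all jobs arrive at t=0, SRPT equals SPT ordering.
SPT order: [4, 4, 8, 11]
Completion times:
  Job 1: p=4, C=4
  Job 2: p=4, C=8
  Job 3: p=8, C=16
  Job 4: p=11, C=27
Total completion time = 4 + 8 + 16 + 27 = 55

55


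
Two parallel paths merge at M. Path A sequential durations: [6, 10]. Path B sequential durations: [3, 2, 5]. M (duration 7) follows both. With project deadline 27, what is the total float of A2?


Forward pass: ES(A2) = sum of predecessors on chain A = 6
EF = ES + duration = 6 + 10 = 16
Backward pass: LF(M) = deadline = 27; LS(M) = 27 - 7 = 20
LF(A2) = LS(M) - sum(successors on chain A) = 20 - 0 = 20
LS = LF - duration = 20 - 10 = 10
Total float = LS - ES = 10 - 6 = 4

4


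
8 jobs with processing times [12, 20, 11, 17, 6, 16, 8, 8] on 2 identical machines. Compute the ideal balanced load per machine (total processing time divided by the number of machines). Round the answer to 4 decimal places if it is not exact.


Total processing time = 12 + 20 + 11 + 17 + 6 + 16 + 8 + 8 = 98
Number of machines = 2
Ideal balanced load = 98 / 2 = 49.0

49.0


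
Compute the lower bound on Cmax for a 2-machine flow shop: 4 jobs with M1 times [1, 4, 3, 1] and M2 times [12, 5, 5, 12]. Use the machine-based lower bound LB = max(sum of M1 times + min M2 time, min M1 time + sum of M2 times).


LB1 = sum(M1 times) + min(M2 times) = 9 + 5 = 14
LB2 = min(M1 times) + sum(M2 times) = 1 + 34 = 35
Lower bound = max(LB1, LB2) = max(14, 35) = 35

35


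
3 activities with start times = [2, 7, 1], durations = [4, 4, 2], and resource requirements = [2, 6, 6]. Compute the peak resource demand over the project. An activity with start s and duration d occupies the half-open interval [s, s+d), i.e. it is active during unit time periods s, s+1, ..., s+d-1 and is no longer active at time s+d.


Each activity i is active on [start_i, start_i + duration_i).
Compute total resource usage per time slot:
  t=0: active resources = [], total = 0
  t=1: active resources = [6], total = 6
  t=2: active resources = [2, 6], total = 8
  t=3: active resources = [2], total = 2
  t=4: active resources = [2], total = 2
  t=5: active resources = [2], total = 2
  t=6: active resources = [], total = 0
  t=7: active resources = [6], total = 6
  t=8: active resources = [6], total = 6
  t=9: active resources = [6], total = 6
  t=10: active resources = [6], total = 6
Peak resource demand = 8

8


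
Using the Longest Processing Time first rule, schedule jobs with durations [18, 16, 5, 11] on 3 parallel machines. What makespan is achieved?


Sort jobs in decreasing order (LPT): [18, 16, 11, 5]
Assign each job to the least loaded machine:
  Machine 1: jobs [18], load = 18
  Machine 2: jobs [16], load = 16
  Machine 3: jobs [11, 5], load = 16
Makespan = max load = 18

18


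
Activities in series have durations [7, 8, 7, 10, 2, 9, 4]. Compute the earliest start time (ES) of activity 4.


Activity 4 starts after activities 1 through 3 complete.
Predecessor durations: [7, 8, 7]
ES = 7 + 8 + 7 = 22

22


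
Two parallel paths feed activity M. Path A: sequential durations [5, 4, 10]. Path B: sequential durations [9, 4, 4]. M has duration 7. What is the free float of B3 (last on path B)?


ES(B3) = sum of predecessors on chain B = 13
EF(B3) = ES + duration = 13 + 4 = 17
Successor of B3 is M. ES(M) = max(sum(A), sum(B)) = max(19, 17) = 19
Free float = ES(successor) - EF(current) = 19 - 17 = 2

2
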